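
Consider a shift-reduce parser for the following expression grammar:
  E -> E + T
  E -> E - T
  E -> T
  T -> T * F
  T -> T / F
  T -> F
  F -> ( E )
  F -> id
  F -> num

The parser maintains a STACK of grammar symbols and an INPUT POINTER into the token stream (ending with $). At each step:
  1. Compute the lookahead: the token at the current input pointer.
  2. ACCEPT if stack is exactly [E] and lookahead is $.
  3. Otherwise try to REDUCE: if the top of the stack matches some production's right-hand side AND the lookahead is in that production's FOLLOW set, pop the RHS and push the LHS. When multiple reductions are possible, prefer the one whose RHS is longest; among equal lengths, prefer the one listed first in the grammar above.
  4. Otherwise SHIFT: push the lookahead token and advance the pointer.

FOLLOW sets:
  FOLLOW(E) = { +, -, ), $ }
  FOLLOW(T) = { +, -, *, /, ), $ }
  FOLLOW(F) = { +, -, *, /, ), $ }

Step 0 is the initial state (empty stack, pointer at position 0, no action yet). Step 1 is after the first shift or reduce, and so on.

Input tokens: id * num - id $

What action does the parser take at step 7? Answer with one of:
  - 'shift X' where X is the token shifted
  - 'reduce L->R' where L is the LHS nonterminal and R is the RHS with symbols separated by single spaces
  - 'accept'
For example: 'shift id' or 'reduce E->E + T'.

Step 1: shift id. Stack=[id] ptr=1 lookahead=* remaining=[* num - id $]
Step 2: reduce F->id. Stack=[F] ptr=1 lookahead=* remaining=[* num - id $]
Step 3: reduce T->F. Stack=[T] ptr=1 lookahead=* remaining=[* num - id $]
Step 4: shift *. Stack=[T *] ptr=2 lookahead=num remaining=[num - id $]
Step 5: shift num. Stack=[T * num] ptr=3 lookahead=- remaining=[- id $]
Step 6: reduce F->num. Stack=[T * F] ptr=3 lookahead=- remaining=[- id $]
Step 7: reduce T->T * F. Stack=[T] ptr=3 lookahead=- remaining=[- id $]

Answer: reduce T->T * F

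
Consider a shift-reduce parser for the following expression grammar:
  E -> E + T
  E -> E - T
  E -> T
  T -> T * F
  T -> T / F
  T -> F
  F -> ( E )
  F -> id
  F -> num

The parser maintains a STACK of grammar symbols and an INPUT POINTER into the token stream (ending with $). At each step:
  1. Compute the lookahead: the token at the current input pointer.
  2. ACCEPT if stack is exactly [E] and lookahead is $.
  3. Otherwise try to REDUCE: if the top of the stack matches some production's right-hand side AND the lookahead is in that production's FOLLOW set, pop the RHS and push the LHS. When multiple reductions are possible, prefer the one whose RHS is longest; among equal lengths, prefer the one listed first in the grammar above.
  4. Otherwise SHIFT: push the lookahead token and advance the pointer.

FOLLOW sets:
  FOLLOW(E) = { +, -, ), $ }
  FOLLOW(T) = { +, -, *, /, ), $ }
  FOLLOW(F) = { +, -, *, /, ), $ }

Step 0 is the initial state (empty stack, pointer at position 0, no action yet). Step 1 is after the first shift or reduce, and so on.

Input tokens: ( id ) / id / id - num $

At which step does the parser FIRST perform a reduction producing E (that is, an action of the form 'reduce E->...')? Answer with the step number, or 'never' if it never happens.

Step 1: shift (. Stack=[(] ptr=1 lookahead=id remaining=[id ) / id / id - num $]
Step 2: shift id. Stack=[( id] ptr=2 lookahead=) remaining=[) / id / id - num $]
Step 3: reduce F->id. Stack=[( F] ptr=2 lookahead=) remaining=[) / id / id - num $]
Step 4: reduce T->F. Stack=[( T] ptr=2 lookahead=) remaining=[) / id / id - num $]
Step 5: reduce E->T. Stack=[( E] ptr=2 lookahead=) remaining=[) / id / id - num $]

Answer: 5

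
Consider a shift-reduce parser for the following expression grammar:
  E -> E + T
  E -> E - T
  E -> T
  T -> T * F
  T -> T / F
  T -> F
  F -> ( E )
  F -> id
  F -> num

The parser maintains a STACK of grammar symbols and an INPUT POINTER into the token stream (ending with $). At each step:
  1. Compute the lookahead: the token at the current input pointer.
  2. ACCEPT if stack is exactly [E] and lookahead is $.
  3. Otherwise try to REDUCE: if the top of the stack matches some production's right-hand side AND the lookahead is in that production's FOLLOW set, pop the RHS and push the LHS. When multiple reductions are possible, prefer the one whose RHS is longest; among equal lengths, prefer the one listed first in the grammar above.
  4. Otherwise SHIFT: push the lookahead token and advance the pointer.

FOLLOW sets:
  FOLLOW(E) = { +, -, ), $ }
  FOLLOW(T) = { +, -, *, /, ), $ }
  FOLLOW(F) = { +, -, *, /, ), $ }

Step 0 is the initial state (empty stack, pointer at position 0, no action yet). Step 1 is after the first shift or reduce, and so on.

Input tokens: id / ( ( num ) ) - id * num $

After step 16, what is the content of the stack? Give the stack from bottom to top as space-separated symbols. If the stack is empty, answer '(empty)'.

Step 1: shift id. Stack=[id] ptr=1 lookahead=/ remaining=[/ ( ( num ) ) - id * num $]
Step 2: reduce F->id. Stack=[F] ptr=1 lookahead=/ remaining=[/ ( ( num ) ) - id * num $]
Step 3: reduce T->F. Stack=[T] ptr=1 lookahead=/ remaining=[/ ( ( num ) ) - id * num $]
Step 4: shift /. Stack=[T /] ptr=2 lookahead=( remaining=[( ( num ) ) - id * num $]
Step 5: shift (. Stack=[T / (] ptr=3 lookahead=( remaining=[( num ) ) - id * num $]
Step 6: shift (. Stack=[T / ( (] ptr=4 lookahead=num remaining=[num ) ) - id * num $]
Step 7: shift num. Stack=[T / ( ( num] ptr=5 lookahead=) remaining=[) ) - id * num $]
Step 8: reduce F->num. Stack=[T / ( ( F] ptr=5 lookahead=) remaining=[) ) - id * num $]
Step 9: reduce T->F. Stack=[T / ( ( T] ptr=5 lookahead=) remaining=[) ) - id * num $]
Step 10: reduce E->T. Stack=[T / ( ( E] ptr=5 lookahead=) remaining=[) ) - id * num $]
Step 11: shift ). Stack=[T / ( ( E )] ptr=6 lookahead=) remaining=[) - id * num $]
Step 12: reduce F->( E ). Stack=[T / ( F] ptr=6 lookahead=) remaining=[) - id * num $]
Step 13: reduce T->F. Stack=[T / ( T] ptr=6 lookahead=) remaining=[) - id * num $]
Step 14: reduce E->T. Stack=[T / ( E] ptr=6 lookahead=) remaining=[) - id * num $]
Step 15: shift ). Stack=[T / ( E )] ptr=7 lookahead=- remaining=[- id * num $]
Step 16: reduce F->( E ). Stack=[T / F] ptr=7 lookahead=- remaining=[- id * num $]

Answer: T / F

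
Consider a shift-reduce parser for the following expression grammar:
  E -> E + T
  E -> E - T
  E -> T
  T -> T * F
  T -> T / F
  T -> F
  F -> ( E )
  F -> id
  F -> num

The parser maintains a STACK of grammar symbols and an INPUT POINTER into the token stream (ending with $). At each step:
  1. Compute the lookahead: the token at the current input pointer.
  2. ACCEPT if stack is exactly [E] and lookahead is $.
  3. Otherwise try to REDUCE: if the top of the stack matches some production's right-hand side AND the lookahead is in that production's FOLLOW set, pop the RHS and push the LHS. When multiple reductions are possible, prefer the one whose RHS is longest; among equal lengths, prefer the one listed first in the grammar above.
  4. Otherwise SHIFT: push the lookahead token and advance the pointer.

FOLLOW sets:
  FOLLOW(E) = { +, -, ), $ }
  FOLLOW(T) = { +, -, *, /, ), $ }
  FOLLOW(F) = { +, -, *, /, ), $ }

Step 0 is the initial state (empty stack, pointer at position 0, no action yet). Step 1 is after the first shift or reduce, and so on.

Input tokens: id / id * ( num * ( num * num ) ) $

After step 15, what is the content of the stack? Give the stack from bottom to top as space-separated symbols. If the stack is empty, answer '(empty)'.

Answer: T * ( T * ( num

Derivation:
Step 1: shift id. Stack=[id] ptr=1 lookahead=/ remaining=[/ id * ( num * ( num * num ) ) $]
Step 2: reduce F->id. Stack=[F] ptr=1 lookahead=/ remaining=[/ id * ( num * ( num * num ) ) $]
Step 3: reduce T->F. Stack=[T] ptr=1 lookahead=/ remaining=[/ id * ( num * ( num * num ) ) $]
Step 4: shift /. Stack=[T /] ptr=2 lookahead=id remaining=[id * ( num * ( num * num ) ) $]
Step 5: shift id. Stack=[T / id] ptr=3 lookahead=* remaining=[* ( num * ( num * num ) ) $]
Step 6: reduce F->id. Stack=[T / F] ptr=3 lookahead=* remaining=[* ( num * ( num * num ) ) $]
Step 7: reduce T->T / F. Stack=[T] ptr=3 lookahead=* remaining=[* ( num * ( num * num ) ) $]
Step 8: shift *. Stack=[T *] ptr=4 lookahead=( remaining=[( num * ( num * num ) ) $]
Step 9: shift (. Stack=[T * (] ptr=5 lookahead=num remaining=[num * ( num * num ) ) $]
Step 10: shift num. Stack=[T * ( num] ptr=6 lookahead=* remaining=[* ( num * num ) ) $]
Step 11: reduce F->num. Stack=[T * ( F] ptr=6 lookahead=* remaining=[* ( num * num ) ) $]
Step 12: reduce T->F. Stack=[T * ( T] ptr=6 lookahead=* remaining=[* ( num * num ) ) $]
Step 13: shift *. Stack=[T * ( T *] ptr=7 lookahead=( remaining=[( num * num ) ) $]
Step 14: shift (. Stack=[T * ( T * (] ptr=8 lookahead=num remaining=[num * num ) ) $]
Step 15: shift num. Stack=[T * ( T * ( num] ptr=9 lookahead=* remaining=[* num ) ) $]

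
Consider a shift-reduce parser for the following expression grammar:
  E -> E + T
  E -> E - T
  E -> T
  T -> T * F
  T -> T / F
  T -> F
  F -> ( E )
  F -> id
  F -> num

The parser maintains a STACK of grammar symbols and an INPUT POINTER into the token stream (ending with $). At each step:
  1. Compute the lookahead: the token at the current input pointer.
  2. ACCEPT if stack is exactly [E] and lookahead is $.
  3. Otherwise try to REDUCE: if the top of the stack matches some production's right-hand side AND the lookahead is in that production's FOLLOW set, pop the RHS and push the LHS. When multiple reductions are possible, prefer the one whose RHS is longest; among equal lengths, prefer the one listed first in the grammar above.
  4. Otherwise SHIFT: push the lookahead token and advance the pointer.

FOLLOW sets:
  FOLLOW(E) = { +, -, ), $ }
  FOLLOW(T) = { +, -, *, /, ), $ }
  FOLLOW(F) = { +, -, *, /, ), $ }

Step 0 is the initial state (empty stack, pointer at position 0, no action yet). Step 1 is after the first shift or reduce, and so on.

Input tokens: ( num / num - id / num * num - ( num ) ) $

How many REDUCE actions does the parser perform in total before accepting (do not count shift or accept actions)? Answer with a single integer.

Answer: 21

Derivation:
Step 1: shift (. Stack=[(] ptr=1 lookahead=num remaining=[num / num - id / num * num - ( num ) ) $]
Step 2: shift num. Stack=[( num] ptr=2 lookahead=/ remaining=[/ num - id / num * num - ( num ) ) $]
Step 3: reduce F->num. Stack=[( F] ptr=2 lookahead=/ remaining=[/ num - id / num * num - ( num ) ) $]
Step 4: reduce T->F. Stack=[( T] ptr=2 lookahead=/ remaining=[/ num - id / num * num - ( num ) ) $]
Step 5: shift /. Stack=[( T /] ptr=3 lookahead=num remaining=[num - id / num * num - ( num ) ) $]
Step 6: shift num. Stack=[( T / num] ptr=4 lookahead=- remaining=[- id / num * num - ( num ) ) $]
Step 7: reduce F->num. Stack=[( T / F] ptr=4 lookahead=- remaining=[- id / num * num - ( num ) ) $]
Step 8: reduce T->T / F. Stack=[( T] ptr=4 lookahead=- remaining=[- id / num * num - ( num ) ) $]
Step 9: reduce E->T. Stack=[( E] ptr=4 lookahead=- remaining=[- id / num * num - ( num ) ) $]
Step 10: shift -. Stack=[( E -] ptr=5 lookahead=id remaining=[id / num * num - ( num ) ) $]
Step 11: shift id. Stack=[( E - id] ptr=6 lookahead=/ remaining=[/ num * num - ( num ) ) $]
Step 12: reduce F->id. Stack=[( E - F] ptr=6 lookahead=/ remaining=[/ num * num - ( num ) ) $]
Step 13: reduce T->F. Stack=[( E - T] ptr=6 lookahead=/ remaining=[/ num * num - ( num ) ) $]
Step 14: shift /. Stack=[( E - T /] ptr=7 lookahead=num remaining=[num * num - ( num ) ) $]
Step 15: shift num. Stack=[( E - T / num] ptr=8 lookahead=* remaining=[* num - ( num ) ) $]
Step 16: reduce F->num. Stack=[( E - T / F] ptr=8 lookahead=* remaining=[* num - ( num ) ) $]
Step 17: reduce T->T / F. Stack=[( E - T] ptr=8 lookahead=* remaining=[* num - ( num ) ) $]
Step 18: shift *. Stack=[( E - T *] ptr=9 lookahead=num remaining=[num - ( num ) ) $]
Step 19: shift num. Stack=[( E - T * num] ptr=10 lookahead=- remaining=[- ( num ) ) $]
Step 20: reduce F->num. Stack=[( E - T * F] ptr=10 lookahead=- remaining=[- ( num ) ) $]
Step 21: reduce T->T * F. Stack=[( E - T] ptr=10 lookahead=- remaining=[- ( num ) ) $]
Step 22: reduce E->E - T. Stack=[( E] ptr=10 lookahead=- remaining=[- ( num ) ) $]
Step 23: shift -. Stack=[( E -] ptr=11 lookahead=( remaining=[( num ) ) $]
Step 24: shift (. Stack=[( E - (] ptr=12 lookahead=num remaining=[num ) ) $]
Step 25: shift num. Stack=[( E - ( num] ptr=13 lookahead=) remaining=[) ) $]
Step 26: reduce F->num. Stack=[( E - ( F] ptr=13 lookahead=) remaining=[) ) $]
Step 27: reduce T->F. Stack=[( E - ( T] ptr=13 lookahead=) remaining=[) ) $]
Step 28: reduce E->T. Stack=[( E - ( E] ptr=13 lookahead=) remaining=[) ) $]
Step 29: shift ). Stack=[( E - ( E )] ptr=14 lookahead=) remaining=[) $]
Step 30: reduce F->( E ). Stack=[( E - F] ptr=14 lookahead=) remaining=[) $]
Step 31: reduce T->F. Stack=[( E - T] ptr=14 lookahead=) remaining=[) $]
Step 32: reduce E->E - T. Stack=[( E] ptr=14 lookahead=) remaining=[) $]
Step 33: shift ). Stack=[( E )] ptr=15 lookahead=$ remaining=[$]
Step 34: reduce F->( E ). Stack=[F] ptr=15 lookahead=$ remaining=[$]
Step 35: reduce T->F. Stack=[T] ptr=15 lookahead=$ remaining=[$]
Step 36: reduce E->T. Stack=[E] ptr=15 lookahead=$ remaining=[$]
Step 37: accept. Stack=[E] ptr=15 lookahead=$ remaining=[$]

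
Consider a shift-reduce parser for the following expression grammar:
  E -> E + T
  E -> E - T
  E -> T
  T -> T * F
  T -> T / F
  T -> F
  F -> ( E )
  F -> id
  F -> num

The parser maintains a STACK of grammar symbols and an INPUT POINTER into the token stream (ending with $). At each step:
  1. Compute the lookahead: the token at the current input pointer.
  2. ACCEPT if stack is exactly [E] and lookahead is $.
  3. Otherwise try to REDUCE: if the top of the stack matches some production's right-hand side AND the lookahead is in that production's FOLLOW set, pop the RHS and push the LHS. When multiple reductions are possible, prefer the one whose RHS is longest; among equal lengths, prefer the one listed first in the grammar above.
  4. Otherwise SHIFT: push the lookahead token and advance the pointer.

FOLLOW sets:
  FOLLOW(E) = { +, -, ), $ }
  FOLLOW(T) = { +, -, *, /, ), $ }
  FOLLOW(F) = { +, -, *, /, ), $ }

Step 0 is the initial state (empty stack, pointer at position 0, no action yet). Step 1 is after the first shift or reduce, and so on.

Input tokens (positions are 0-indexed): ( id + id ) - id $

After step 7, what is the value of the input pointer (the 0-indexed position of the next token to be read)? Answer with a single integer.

Answer: 4

Derivation:
Step 1: shift (. Stack=[(] ptr=1 lookahead=id remaining=[id + id ) - id $]
Step 2: shift id. Stack=[( id] ptr=2 lookahead=+ remaining=[+ id ) - id $]
Step 3: reduce F->id. Stack=[( F] ptr=2 lookahead=+ remaining=[+ id ) - id $]
Step 4: reduce T->F. Stack=[( T] ptr=2 lookahead=+ remaining=[+ id ) - id $]
Step 5: reduce E->T. Stack=[( E] ptr=2 lookahead=+ remaining=[+ id ) - id $]
Step 6: shift +. Stack=[( E +] ptr=3 lookahead=id remaining=[id ) - id $]
Step 7: shift id. Stack=[( E + id] ptr=4 lookahead=) remaining=[) - id $]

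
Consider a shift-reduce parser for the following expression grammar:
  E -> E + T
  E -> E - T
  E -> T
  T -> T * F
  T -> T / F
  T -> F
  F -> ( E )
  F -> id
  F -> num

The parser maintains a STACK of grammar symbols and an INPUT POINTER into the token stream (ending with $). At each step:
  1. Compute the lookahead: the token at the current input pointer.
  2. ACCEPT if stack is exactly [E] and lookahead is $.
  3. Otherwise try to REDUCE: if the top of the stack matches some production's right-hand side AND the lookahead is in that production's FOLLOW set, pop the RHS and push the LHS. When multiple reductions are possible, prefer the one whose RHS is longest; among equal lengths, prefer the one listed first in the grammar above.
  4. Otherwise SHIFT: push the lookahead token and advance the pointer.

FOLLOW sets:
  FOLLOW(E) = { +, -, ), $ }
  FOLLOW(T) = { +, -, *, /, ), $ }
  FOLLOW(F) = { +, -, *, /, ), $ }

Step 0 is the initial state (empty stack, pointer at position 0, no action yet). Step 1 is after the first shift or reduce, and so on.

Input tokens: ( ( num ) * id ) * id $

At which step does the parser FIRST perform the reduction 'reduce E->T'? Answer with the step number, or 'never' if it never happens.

Step 1: shift (. Stack=[(] ptr=1 lookahead=( remaining=[( num ) * id ) * id $]
Step 2: shift (. Stack=[( (] ptr=2 lookahead=num remaining=[num ) * id ) * id $]
Step 3: shift num. Stack=[( ( num] ptr=3 lookahead=) remaining=[) * id ) * id $]
Step 4: reduce F->num. Stack=[( ( F] ptr=3 lookahead=) remaining=[) * id ) * id $]
Step 5: reduce T->F. Stack=[( ( T] ptr=3 lookahead=) remaining=[) * id ) * id $]
Step 6: reduce E->T. Stack=[( ( E] ptr=3 lookahead=) remaining=[) * id ) * id $]

Answer: 6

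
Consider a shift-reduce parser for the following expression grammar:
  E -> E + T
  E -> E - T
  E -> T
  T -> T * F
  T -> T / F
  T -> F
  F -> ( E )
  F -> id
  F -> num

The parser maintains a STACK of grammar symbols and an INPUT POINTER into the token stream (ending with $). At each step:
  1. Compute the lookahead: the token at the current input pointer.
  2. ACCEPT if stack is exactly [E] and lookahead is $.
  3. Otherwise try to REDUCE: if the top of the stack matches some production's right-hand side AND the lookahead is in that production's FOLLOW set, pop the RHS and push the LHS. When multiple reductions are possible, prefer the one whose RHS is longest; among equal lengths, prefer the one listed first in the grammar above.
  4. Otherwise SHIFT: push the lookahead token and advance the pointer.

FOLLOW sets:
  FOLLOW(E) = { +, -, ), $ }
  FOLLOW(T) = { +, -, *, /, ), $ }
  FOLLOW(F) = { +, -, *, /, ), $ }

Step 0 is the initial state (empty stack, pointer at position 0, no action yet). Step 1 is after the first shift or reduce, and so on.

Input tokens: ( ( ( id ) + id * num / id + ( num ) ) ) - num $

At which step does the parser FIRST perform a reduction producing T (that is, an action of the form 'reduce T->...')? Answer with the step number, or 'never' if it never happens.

Step 1: shift (. Stack=[(] ptr=1 lookahead=( remaining=[( ( id ) + id * num / id + ( num ) ) ) - num $]
Step 2: shift (. Stack=[( (] ptr=2 lookahead=( remaining=[( id ) + id * num / id + ( num ) ) ) - num $]
Step 3: shift (. Stack=[( ( (] ptr=3 lookahead=id remaining=[id ) + id * num / id + ( num ) ) ) - num $]
Step 4: shift id. Stack=[( ( ( id] ptr=4 lookahead=) remaining=[) + id * num / id + ( num ) ) ) - num $]
Step 5: reduce F->id. Stack=[( ( ( F] ptr=4 lookahead=) remaining=[) + id * num / id + ( num ) ) ) - num $]
Step 6: reduce T->F. Stack=[( ( ( T] ptr=4 lookahead=) remaining=[) + id * num / id + ( num ) ) ) - num $]

Answer: 6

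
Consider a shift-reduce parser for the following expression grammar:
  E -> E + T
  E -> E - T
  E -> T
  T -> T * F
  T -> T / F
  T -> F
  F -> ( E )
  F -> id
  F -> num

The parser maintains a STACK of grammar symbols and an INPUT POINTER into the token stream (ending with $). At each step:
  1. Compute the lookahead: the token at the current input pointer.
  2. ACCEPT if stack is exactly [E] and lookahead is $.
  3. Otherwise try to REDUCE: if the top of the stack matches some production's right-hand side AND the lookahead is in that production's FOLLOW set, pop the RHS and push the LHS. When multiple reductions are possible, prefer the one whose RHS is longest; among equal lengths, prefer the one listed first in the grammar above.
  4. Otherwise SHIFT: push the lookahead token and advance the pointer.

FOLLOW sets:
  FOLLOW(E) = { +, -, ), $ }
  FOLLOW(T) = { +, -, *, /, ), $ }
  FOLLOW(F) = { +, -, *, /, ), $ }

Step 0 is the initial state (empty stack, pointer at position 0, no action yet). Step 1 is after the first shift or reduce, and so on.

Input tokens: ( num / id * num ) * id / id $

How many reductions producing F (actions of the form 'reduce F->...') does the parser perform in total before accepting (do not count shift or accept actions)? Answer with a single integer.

Answer: 6

Derivation:
Step 1: shift (. Stack=[(] ptr=1 lookahead=num remaining=[num / id * num ) * id / id $]
Step 2: shift num. Stack=[( num] ptr=2 lookahead=/ remaining=[/ id * num ) * id / id $]
Step 3: reduce F->num. Stack=[( F] ptr=2 lookahead=/ remaining=[/ id * num ) * id / id $]
Step 4: reduce T->F. Stack=[( T] ptr=2 lookahead=/ remaining=[/ id * num ) * id / id $]
Step 5: shift /. Stack=[( T /] ptr=3 lookahead=id remaining=[id * num ) * id / id $]
Step 6: shift id. Stack=[( T / id] ptr=4 lookahead=* remaining=[* num ) * id / id $]
Step 7: reduce F->id. Stack=[( T / F] ptr=4 lookahead=* remaining=[* num ) * id / id $]
Step 8: reduce T->T / F. Stack=[( T] ptr=4 lookahead=* remaining=[* num ) * id / id $]
Step 9: shift *. Stack=[( T *] ptr=5 lookahead=num remaining=[num ) * id / id $]
Step 10: shift num. Stack=[( T * num] ptr=6 lookahead=) remaining=[) * id / id $]
Step 11: reduce F->num. Stack=[( T * F] ptr=6 lookahead=) remaining=[) * id / id $]
Step 12: reduce T->T * F. Stack=[( T] ptr=6 lookahead=) remaining=[) * id / id $]
Step 13: reduce E->T. Stack=[( E] ptr=6 lookahead=) remaining=[) * id / id $]
Step 14: shift ). Stack=[( E )] ptr=7 lookahead=* remaining=[* id / id $]
Step 15: reduce F->( E ). Stack=[F] ptr=7 lookahead=* remaining=[* id / id $]
Step 16: reduce T->F. Stack=[T] ptr=7 lookahead=* remaining=[* id / id $]
Step 17: shift *. Stack=[T *] ptr=8 lookahead=id remaining=[id / id $]
Step 18: shift id. Stack=[T * id] ptr=9 lookahead=/ remaining=[/ id $]
Step 19: reduce F->id. Stack=[T * F] ptr=9 lookahead=/ remaining=[/ id $]
Step 20: reduce T->T * F. Stack=[T] ptr=9 lookahead=/ remaining=[/ id $]
Step 21: shift /. Stack=[T /] ptr=10 lookahead=id remaining=[id $]
Step 22: shift id. Stack=[T / id] ptr=11 lookahead=$ remaining=[$]
Step 23: reduce F->id. Stack=[T / F] ptr=11 lookahead=$ remaining=[$]
Step 24: reduce T->T / F. Stack=[T] ptr=11 lookahead=$ remaining=[$]
Step 25: reduce E->T. Stack=[E] ptr=11 lookahead=$ remaining=[$]
Step 26: accept. Stack=[E] ptr=11 lookahead=$ remaining=[$]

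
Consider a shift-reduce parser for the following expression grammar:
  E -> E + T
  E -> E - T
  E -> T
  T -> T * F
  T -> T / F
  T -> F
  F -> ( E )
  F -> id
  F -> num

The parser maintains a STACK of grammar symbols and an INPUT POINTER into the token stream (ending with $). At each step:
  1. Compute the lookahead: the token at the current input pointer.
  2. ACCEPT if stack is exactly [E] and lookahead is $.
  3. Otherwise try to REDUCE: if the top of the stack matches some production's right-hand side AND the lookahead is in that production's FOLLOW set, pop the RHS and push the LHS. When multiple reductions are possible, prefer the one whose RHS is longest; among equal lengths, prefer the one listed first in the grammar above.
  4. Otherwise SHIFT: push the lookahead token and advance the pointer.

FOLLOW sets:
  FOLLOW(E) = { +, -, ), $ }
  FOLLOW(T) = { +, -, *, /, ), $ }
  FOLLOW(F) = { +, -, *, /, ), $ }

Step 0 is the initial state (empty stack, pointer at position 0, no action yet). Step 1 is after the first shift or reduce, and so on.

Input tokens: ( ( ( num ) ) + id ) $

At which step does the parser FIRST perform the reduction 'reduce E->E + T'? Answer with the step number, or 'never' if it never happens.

Step 1: shift (. Stack=[(] ptr=1 lookahead=( remaining=[( ( num ) ) + id ) $]
Step 2: shift (. Stack=[( (] ptr=2 lookahead=( remaining=[( num ) ) + id ) $]
Step 3: shift (. Stack=[( ( (] ptr=3 lookahead=num remaining=[num ) ) + id ) $]
Step 4: shift num. Stack=[( ( ( num] ptr=4 lookahead=) remaining=[) ) + id ) $]
Step 5: reduce F->num. Stack=[( ( ( F] ptr=4 lookahead=) remaining=[) ) + id ) $]
Step 6: reduce T->F. Stack=[( ( ( T] ptr=4 lookahead=) remaining=[) ) + id ) $]
Step 7: reduce E->T. Stack=[( ( ( E] ptr=4 lookahead=) remaining=[) ) + id ) $]
Step 8: shift ). Stack=[( ( ( E )] ptr=5 lookahead=) remaining=[) + id ) $]
Step 9: reduce F->( E ). Stack=[( ( F] ptr=5 lookahead=) remaining=[) + id ) $]
Step 10: reduce T->F. Stack=[( ( T] ptr=5 lookahead=) remaining=[) + id ) $]
Step 11: reduce E->T. Stack=[( ( E] ptr=5 lookahead=) remaining=[) + id ) $]
Step 12: shift ). Stack=[( ( E )] ptr=6 lookahead=+ remaining=[+ id ) $]
Step 13: reduce F->( E ). Stack=[( F] ptr=6 lookahead=+ remaining=[+ id ) $]
Step 14: reduce T->F. Stack=[( T] ptr=6 lookahead=+ remaining=[+ id ) $]
Step 15: reduce E->T. Stack=[( E] ptr=6 lookahead=+ remaining=[+ id ) $]
Step 16: shift +. Stack=[( E +] ptr=7 lookahead=id remaining=[id ) $]
Step 17: shift id. Stack=[( E + id] ptr=8 lookahead=) remaining=[) $]
Step 18: reduce F->id. Stack=[( E + F] ptr=8 lookahead=) remaining=[) $]
Step 19: reduce T->F. Stack=[( E + T] ptr=8 lookahead=) remaining=[) $]
Step 20: reduce E->E + T. Stack=[( E] ptr=8 lookahead=) remaining=[) $]

Answer: 20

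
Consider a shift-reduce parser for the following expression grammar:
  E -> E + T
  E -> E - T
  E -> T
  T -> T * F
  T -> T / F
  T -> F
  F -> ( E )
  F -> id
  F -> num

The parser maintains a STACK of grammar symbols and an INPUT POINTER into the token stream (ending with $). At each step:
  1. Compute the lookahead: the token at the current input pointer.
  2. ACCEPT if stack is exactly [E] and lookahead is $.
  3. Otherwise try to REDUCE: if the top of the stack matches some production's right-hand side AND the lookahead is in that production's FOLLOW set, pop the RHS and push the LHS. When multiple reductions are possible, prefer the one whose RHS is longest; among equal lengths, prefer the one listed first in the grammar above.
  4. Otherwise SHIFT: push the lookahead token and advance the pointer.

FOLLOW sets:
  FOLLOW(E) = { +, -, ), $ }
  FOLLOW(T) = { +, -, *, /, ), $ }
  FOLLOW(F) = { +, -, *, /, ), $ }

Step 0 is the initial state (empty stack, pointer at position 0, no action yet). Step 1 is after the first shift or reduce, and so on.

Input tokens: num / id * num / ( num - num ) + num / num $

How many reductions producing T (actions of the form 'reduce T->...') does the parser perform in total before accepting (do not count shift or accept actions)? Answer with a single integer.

Step 1: shift num. Stack=[num] ptr=1 lookahead=/ remaining=[/ id * num / ( num - num ) + num / num $]
Step 2: reduce F->num. Stack=[F] ptr=1 lookahead=/ remaining=[/ id * num / ( num - num ) + num / num $]
Step 3: reduce T->F. Stack=[T] ptr=1 lookahead=/ remaining=[/ id * num / ( num - num ) + num / num $]
Step 4: shift /. Stack=[T /] ptr=2 lookahead=id remaining=[id * num / ( num - num ) + num / num $]
Step 5: shift id. Stack=[T / id] ptr=3 lookahead=* remaining=[* num / ( num - num ) + num / num $]
Step 6: reduce F->id. Stack=[T / F] ptr=3 lookahead=* remaining=[* num / ( num - num ) + num / num $]
Step 7: reduce T->T / F. Stack=[T] ptr=3 lookahead=* remaining=[* num / ( num - num ) + num / num $]
Step 8: shift *. Stack=[T *] ptr=4 lookahead=num remaining=[num / ( num - num ) + num / num $]
Step 9: shift num. Stack=[T * num] ptr=5 lookahead=/ remaining=[/ ( num - num ) + num / num $]
Step 10: reduce F->num. Stack=[T * F] ptr=5 lookahead=/ remaining=[/ ( num - num ) + num / num $]
Step 11: reduce T->T * F. Stack=[T] ptr=5 lookahead=/ remaining=[/ ( num - num ) + num / num $]
Step 12: shift /. Stack=[T /] ptr=6 lookahead=( remaining=[( num - num ) + num / num $]
Step 13: shift (. Stack=[T / (] ptr=7 lookahead=num remaining=[num - num ) + num / num $]
Step 14: shift num. Stack=[T / ( num] ptr=8 lookahead=- remaining=[- num ) + num / num $]
Step 15: reduce F->num. Stack=[T / ( F] ptr=8 lookahead=- remaining=[- num ) + num / num $]
Step 16: reduce T->F. Stack=[T / ( T] ptr=8 lookahead=- remaining=[- num ) + num / num $]
Step 17: reduce E->T. Stack=[T / ( E] ptr=8 lookahead=- remaining=[- num ) + num / num $]
Step 18: shift -. Stack=[T / ( E -] ptr=9 lookahead=num remaining=[num ) + num / num $]
Step 19: shift num. Stack=[T / ( E - num] ptr=10 lookahead=) remaining=[) + num / num $]
Step 20: reduce F->num. Stack=[T / ( E - F] ptr=10 lookahead=) remaining=[) + num / num $]
Step 21: reduce T->F. Stack=[T / ( E - T] ptr=10 lookahead=) remaining=[) + num / num $]
Step 22: reduce E->E - T. Stack=[T / ( E] ptr=10 lookahead=) remaining=[) + num / num $]
Step 23: shift ). Stack=[T / ( E )] ptr=11 lookahead=+ remaining=[+ num / num $]
Step 24: reduce F->( E ). Stack=[T / F] ptr=11 lookahead=+ remaining=[+ num / num $]
Step 25: reduce T->T / F. Stack=[T] ptr=11 lookahead=+ remaining=[+ num / num $]
Step 26: reduce E->T. Stack=[E] ptr=11 lookahead=+ remaining=[+ num / num $]
Step 27: shift +. Stack=[E +] ptr=12 lookahead=num remaining=[num / num $]
Step 28: shift num. Stack=[E + num] ptr=13 lookahead=/ remaining=[/ num $]
Step 29: reduce F->num. Stack=[E + F] ptr=13 lookahead=/ remaining=[/ num $]
Step 30: reduce T->F. Stack=[E + T] ptr=13 lookahead=/ remaining=[/ num $]
Step 31: shift /. Stack=[E + T /] ptr=14 lookahead=num remaining=[num $]
Step 32: shift num. Stack=[E + T / num] ptr=15 lookahead=$ remaining=[$]
Step 33: reduce F->num. Stack=[E + T / F] ptr=15 lookahead=$ remaining=[$]
Step 34: reduce T->T / F. Stack=[E + T] ptr=15 lookahead=$ remaining=[$]
Step 35: reduce E->E + T. Stack=[E] ptr=15 lookahead=$ remaining=[$]
Step 36: accept. Stack=[E] ptr=15 lookahead=$ remaining=[$]

Answer: 8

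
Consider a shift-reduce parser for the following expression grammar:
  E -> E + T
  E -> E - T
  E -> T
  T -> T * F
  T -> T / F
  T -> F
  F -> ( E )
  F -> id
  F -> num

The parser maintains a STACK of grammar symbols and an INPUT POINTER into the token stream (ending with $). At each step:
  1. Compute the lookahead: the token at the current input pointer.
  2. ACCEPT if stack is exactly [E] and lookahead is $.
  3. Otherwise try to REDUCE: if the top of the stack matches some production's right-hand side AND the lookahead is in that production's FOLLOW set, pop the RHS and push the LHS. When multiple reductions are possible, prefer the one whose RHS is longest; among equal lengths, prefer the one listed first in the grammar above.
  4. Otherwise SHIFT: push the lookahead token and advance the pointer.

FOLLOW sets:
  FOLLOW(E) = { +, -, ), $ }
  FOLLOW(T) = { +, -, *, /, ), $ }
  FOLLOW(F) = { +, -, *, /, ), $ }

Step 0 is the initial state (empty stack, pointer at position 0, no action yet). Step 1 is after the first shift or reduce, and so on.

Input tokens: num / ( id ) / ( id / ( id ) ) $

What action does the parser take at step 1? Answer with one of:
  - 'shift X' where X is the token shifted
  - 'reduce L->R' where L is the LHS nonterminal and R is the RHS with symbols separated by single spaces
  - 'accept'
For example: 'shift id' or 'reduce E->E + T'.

Answer: shift num

Derivation:
Step 1: shift num. Stack=[num] ptr=1 lookahead=/ remaining=[/ ( id ) / ( id / ( id ) ) $]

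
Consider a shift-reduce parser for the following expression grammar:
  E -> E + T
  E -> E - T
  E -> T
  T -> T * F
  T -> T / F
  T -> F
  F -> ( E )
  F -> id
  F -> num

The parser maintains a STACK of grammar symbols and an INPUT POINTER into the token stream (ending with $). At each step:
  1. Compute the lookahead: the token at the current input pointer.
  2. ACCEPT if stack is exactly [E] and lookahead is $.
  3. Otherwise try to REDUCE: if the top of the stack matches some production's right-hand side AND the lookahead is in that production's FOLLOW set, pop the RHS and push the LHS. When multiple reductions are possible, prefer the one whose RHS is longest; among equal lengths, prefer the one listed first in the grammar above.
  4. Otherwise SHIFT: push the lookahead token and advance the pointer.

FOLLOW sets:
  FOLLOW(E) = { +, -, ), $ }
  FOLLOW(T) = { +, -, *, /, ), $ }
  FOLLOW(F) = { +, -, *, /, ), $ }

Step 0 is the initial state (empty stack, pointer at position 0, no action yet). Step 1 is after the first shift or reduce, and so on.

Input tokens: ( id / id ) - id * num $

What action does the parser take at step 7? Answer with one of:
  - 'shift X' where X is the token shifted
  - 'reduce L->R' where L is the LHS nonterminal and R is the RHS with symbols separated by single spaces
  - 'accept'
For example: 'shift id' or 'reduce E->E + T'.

Answer: reduce F->id

Derivation:
Step 1: shift (. Stack=[(] ptr=1 lookahead=id remaining=[id / id ) - id * num $]
Step 2: shift id. Stack=[( id] ptr=2 lookahead=/ remaining=[/ id ) - id * num $]
Step 3: reduce F->id. Stack=[( F] ptr=2 lookahead=/ remaining=[/ id ) - id * num $]
Step 4: reduce T->F. Stack=[( T] ptr=2 lookahead=/ remaining=[/ id ) - id * num $]
Step 5: shift /. Stack=[( T /] ptr=3 lookahead=id remaining=[id ) - id * num $]
Step 6: shift id. Stack=[( T / id] ptr=4 lookahead=) remaining=[) - id * num $]
Step 7: reduce F->id. Stack=[( T / F] ptr=4 lookahead=) remaining=[) - id * num $]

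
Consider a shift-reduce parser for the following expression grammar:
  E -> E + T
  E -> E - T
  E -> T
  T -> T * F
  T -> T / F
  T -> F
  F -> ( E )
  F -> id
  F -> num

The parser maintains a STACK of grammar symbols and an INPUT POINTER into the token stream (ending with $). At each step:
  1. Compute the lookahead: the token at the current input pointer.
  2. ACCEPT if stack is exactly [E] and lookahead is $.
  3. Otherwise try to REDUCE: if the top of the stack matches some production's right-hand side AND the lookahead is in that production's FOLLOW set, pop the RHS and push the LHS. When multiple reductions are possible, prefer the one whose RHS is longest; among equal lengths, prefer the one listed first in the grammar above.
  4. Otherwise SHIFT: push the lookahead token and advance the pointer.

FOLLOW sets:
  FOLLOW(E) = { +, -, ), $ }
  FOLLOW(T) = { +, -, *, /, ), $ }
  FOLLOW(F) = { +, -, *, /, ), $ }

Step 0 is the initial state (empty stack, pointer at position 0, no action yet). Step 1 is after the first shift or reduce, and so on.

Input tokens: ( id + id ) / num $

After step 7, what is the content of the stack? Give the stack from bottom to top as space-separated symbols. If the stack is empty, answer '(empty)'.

Step 1: shift (. Stack=[(] ptr=1 lookahead=id remaining=[id + id ) / num $]
Step 2: shift id. Stack=[( id] ptr=2 lookahead=+ remaining=[+ id ) / num $]
Step 3: reduce F->id. Stack=[( F] ptr=2 lookahead=+ remaining=[+ id ) / num $]
Step 4: reduce T->F. Stack=[( T] ptr=2 lookahead=+ remaining=[+ id ) / num $]
Step 5: reduce E->T. Stack=[( E] ptr=2 lookahead=+ remaining=[+ id ) / num $]
Step 6: shift +. Stack=[( E +] ptr=3 lookahead=id remaining=[id ) / num $]
Step 7: shift id. Stack=[( E + id] ptr=4 lookahead=) remaining=[) / num $]

Answer: ( E + id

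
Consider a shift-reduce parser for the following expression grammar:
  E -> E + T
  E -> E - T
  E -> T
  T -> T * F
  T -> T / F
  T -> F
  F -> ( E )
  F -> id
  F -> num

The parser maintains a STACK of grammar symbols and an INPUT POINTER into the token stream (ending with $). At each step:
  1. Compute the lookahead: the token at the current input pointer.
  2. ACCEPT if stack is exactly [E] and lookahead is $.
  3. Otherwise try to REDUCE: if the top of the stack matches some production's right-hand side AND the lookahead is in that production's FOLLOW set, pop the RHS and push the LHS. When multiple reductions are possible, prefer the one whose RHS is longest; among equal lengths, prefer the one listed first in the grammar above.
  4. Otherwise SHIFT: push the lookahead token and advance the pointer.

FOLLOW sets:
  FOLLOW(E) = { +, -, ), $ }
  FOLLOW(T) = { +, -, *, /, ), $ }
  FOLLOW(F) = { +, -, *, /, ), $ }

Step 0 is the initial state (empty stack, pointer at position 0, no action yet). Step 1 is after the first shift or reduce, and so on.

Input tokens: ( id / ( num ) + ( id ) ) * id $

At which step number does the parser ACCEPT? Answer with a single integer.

Answer: 33

Derivation:
Step 1: shift (. Stack=[(] ptr=1 lookahead=id remaining=[id / ( num ) + ( id ) ) * id $]
Step 2: shift id. Stack=[( id] ptr=2 lookahead=/ remaining=[/ ( num ) + ( id ) ) * id $]
Step 3: reduce F->id. Stack=[( F] ptr=2 lookahead=/ remaining=[/ ( num ) + ( id ) ) * id $]
Step 4: reduce T->F. Stack=[( T] ptr=2 lookahead=/ remaining=[/ ( num ) + ( id ) ) * id $]
Step 5: shift /. Stack=[( T /] ptr=3 lookahead=( remaining=[( num ) + ( id ) ) * id $]
Step 6: shift (. Stack=[( T / (] ptr=4 lookahead=num remaining=[num ) + ( id ) ) * id $]
Step 7: shift num. Stack=[( T / ( num] ptr=5 lookahead=) remaining=[) + ( id ) ) * id $]
Step 8: reduce F->num. Stack=[( T / ( F] ptr=5 lookahead=) remaining=[) + ( id ) ) * id $]
Step 9: reduce T->F. Stack=[( T / ( T] ptr=5 lookahead=) remaining=[) + ( id ) ) * id $]
Step 10: reduce E->T. Stack=[( T / ( E] ptr=5 lookahead=) remaining=[) + ( id ) ) * id $]
Step 11: shift ). Stack=[( T / ( E )] ptr=6 lookahead=+ remaining=[+ ( id ) ) * id $]
Step 12: reduce F->( E ). Stack=[( T / F] ptr=6 lookahead=+ remaining=[+ ( id ) ) * id $]
Step 13: reduce T->T / F. Stack=[( T] ptr=6 lookahead=+ remaining=[+ ( id ) ) * id $]
Step 14: reduce E->T. Stack=[( E] ptr=6 lookahead=+ remaining=[+ ( id ) ) * id $]
Step 15: shift +. Stack=[( E +] ptr=7 lookahead=( remaining=[( id ) ) * id $]
Step 16: shift (. Stack=[( E + (] ptr=8 lookahead=id remaining=[id ) ) * id $]
Step 17: shift id. Stack=[( E + ( id] ptr=9 lookahead=) remaining=[) ) * id $]
Step 18: reduce F->id. Stack=[( E + ( F] ptr=9 lookahead=) remaining=[) ) * id $]
Step 19: reduce T->F. Stack=[( E + ( T] ptr=9 lookahead=) remaining=[) ) * id $]
Step 20: reduce E->T. Stack=[( E + ( E] ptr=9 lookahead=) remaining=[) ) * id $]
Step 21: shift ). Stack=[( E + ( E )] ptr=10 lookahead=) remaining=[) * id $]
Step 22: reduce F->( E ). Stack=[( E + F] ptr=10 lookahead=) remaining=[) * id $]
Step 23: reduce T->F. Stack=[( E + T] ptr=10 lookahead=) remaining=[) * id $]
Step 24: reduce E->E + T. Stack=[( E] ptr=10 lookahead=) remaining=[) * id $]
Step 25: shift ). Stack=[( E )] ptr=11 lookahead=* remaining=[* id $]
Step 26: reduce F->( E ). Stack=[F] ptr=11 lookahead=* remaining=[* id $]
Step 27: reduce T->F. Stack=[T] ptr=11 lookahead=* remaining=[* id $]
Step 28: shift *. Stack=[T *] ptr=12 lookahead=id remaining=[id $]
Step 29: shift id. Stack=[T * id] ptr=13 lookahead=$ remaining=[$]
Step 30: reduce F->id. Stack=[T * F] ptr=13 lookahead=$ remaining=[$]
Step 31: reduce T->T * F. Stack=[T] ptr=13 lookahead=$ remaining=[$]
Step 32: reduce E->T. Stack=[E] ptr=13 lookahead=$ remaining=[$]
Step 33: accept. Stack=[E] ptr=13 lookahead=$ remaining=[$]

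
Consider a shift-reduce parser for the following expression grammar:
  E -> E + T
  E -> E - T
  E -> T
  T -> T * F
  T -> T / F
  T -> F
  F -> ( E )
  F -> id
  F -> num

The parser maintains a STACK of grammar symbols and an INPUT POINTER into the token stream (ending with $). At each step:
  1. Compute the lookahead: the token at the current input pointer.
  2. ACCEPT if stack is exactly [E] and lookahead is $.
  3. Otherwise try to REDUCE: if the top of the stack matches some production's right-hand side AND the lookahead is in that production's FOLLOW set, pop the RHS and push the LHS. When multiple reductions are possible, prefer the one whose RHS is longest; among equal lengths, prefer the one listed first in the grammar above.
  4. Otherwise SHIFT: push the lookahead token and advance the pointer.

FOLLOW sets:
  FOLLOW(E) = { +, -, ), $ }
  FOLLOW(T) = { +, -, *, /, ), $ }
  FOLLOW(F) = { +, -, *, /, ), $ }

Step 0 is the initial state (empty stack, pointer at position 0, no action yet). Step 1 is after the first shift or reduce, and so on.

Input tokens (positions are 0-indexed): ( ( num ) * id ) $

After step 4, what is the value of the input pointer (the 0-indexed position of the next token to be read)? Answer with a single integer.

Answer: 3

Derivation:
Step 1: shift (. Stack=[(] ptr=1 lookahead=( remaining=[( num ) * id ) $]
Step 2: shift (. Stack=[( (] ptr=2 lookahead=num remaining=[num ) * id ) $]
Step 3: shift num. Stack=[( ( num] ptr=3 lookahead=) remaining=[) * id ) $]
Step 4: reduce F->num. Stack=[( ( F] ptr=3 lookahead=) remaining=[) * id ) $]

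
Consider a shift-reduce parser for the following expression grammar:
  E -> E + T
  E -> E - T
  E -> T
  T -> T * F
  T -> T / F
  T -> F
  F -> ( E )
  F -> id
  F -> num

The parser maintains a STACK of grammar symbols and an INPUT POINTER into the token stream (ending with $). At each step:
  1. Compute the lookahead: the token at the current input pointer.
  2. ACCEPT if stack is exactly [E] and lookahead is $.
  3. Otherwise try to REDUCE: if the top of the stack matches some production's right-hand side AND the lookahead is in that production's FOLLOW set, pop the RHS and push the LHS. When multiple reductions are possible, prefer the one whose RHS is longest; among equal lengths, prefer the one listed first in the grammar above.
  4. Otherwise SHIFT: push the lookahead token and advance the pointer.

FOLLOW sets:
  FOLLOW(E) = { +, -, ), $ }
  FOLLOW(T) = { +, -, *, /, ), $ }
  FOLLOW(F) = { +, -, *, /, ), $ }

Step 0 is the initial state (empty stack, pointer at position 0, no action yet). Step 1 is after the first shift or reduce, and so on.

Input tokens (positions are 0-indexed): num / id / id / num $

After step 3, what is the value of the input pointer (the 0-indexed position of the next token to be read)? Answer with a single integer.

Step 1: shift num. Stack=[num] ptr=1 lookahead=/ remaining=[/ id / id / num $]
Step 2: reduce F->num. Stack=[F] ptr=1 lookahead=/ remaining=[/ id / id / num $]
Step 3: reduce T->F. Stack=[T] ptr=1 lookahead=/ remaining=[/ id / id / num $]

Answer: 1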